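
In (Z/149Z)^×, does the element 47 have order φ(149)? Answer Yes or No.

No

φ(149) = 149 − 1 = 148 = 2^2 · 37.
47 is a primitive root mod 149 iff 47^(φ(149)/q) ≢ 1 for every prime q | φ(149), i.e. q ∈ {2, 37}.
47^74 ≡ 1 (mod 149)  [q = 2: ≡ 1 ✗]
47^4 ≡ 80 (mod 149)  [q = 37: ≢ 1 ✓]
47^74 ≡ 1 shows ord(47) | 74, strictly less than φ(149); not a primitive root.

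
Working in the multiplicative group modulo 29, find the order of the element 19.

28

Since 19 ∈ (Z/29Z)^×, its order divides φ(29) = 29 − 1 = 28 = 2^2 · 7.
Divisors of 28: 1, 2, 4, 7, 14, 28.
Test each divisor d:
19^1 ≡ 19 (mod 29)
19^2 ≡ 13 (mod 29)
19^4 ≡ 24 (mod 29)
19^7 ≡ 12 (mod 29)
19^14 ≡ 28 (mod 29)
19^28 ≡ 1 (mod 29) ✓
So ord_29(19) = 28.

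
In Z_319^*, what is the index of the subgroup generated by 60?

2

Since 60 ∈ (Z/319Z)^×, its order divides φ(319) = φ(11·29) = (11−1)·(29−1) = 10·28 = 280 = 2^3 · 5 · 7.
Divisors of 280: 1, 2, 4, 5, 7, 8, 10, 14, 20, 28, 35, 40, 56, 70, 140, 280.
Test each divisor d:
60^1 ≡ 60
60^2 ≡ 91
60^4 ≡ 306
60^5 ≡ 177
60^7 ≡ 157
60^8 ≡ 169
60^10 ≡ 67
60^14 ≡ 86
60^20 ≡ 23
60^28 ≡ 59
60^35 ≡ 12
60^40 ≡ 210
60^56 ≡ 291
60^70 ≡ 144
60^140 ≡ 1
So ord_319(60) = 140, hence |⟨60⟩| = 140.
Index = |(Z/319Z)^×| / |⟨60⟩| = 280 / 140 = 2.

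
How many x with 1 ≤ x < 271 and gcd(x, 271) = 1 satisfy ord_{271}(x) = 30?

8

φ(271) = 271 − 1 = 270 = 2 · 3^3 · 5.
In a cyclic group of order 270, there are φ(d) elements of order d for each divisor d of 270, and zero for non-divisors.
30 = 2 · 3 · 5 divides 270, and φ(30) = 8.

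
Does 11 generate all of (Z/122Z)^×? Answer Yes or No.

No

φ(122) = φ(2)·φ(61) = 1·60 = 60 = 2^2 · 3 · 5.
Test 11^(60/q) mod 122 for each prime factor q of 60:
11^30 ≡ 121 (mod 122)  [q = 2: ≢ 1 ✓]
11^20 ≡ 1 (mod 122)  [q = 3: ≡ 1 ✗]
11^12 ≡ 1 (mod 122)  [q = 5: ≡ 1 ✗]
Since 11^20 ≡ 1, the order of 11 divides 20 < 60, so 11 is not a primitive root.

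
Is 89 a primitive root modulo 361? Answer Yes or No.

φ(361) = φ(19^2) = 19·(19−1) = 342 = 2 · 3^2 · 19.
It suffices to check that the order of 89 is not a proper divisor of 342: compute 89^(342/q) for q ∈ {2, 3, 19}.
89^171 ≡ 360 (mod 361)  [q = 2: ≢ 1 ✓]
89^114 ≡ 68 (mod 361)  [q = 3: ≢ 1 ✓]
89^18 ≡ 115 (mod 361)  [q = 19: ≢ 1 ✓]
Every test exponent gives a nontrivial residue, hence 89 generates the full group.

Yes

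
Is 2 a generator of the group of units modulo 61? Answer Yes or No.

φ(61) = 61 − 1 = 60 = 2^2 · 3 · 5.
2 is a primitive root mod 61 iff 2^(φ(61)/q) ≢ 1 for every prime q | φ(61), i.e. q ∈ {2, 3, 5}.
2^30 ≡ 60 (mod 61)  [q = 2: ≢ 1 ✓]
2^20 ≡ 47 (mod 61)  [q = 3: ≢ 1 ✓]
2^12 ≡ 9 (mod 61)  [q = 5: ≢ 1 ✓]
None equal 1, so ord_61(2) = 60: 2 is a primitive root.

Yes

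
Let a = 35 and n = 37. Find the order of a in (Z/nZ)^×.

36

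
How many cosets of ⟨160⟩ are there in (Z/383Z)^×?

ord(160) | φ(383) = 383 − 1 = 382 = 2 · 191.
Divisors of 382: 1, 2, 191, 382.
Evaluate successive powers at the divisors of 382:
160^1 ≡ 160 (mod 383)
160^2 ≡ 322 (mod 383)
160^191 ≡ 382 (mod 383)
160^382 ≡ 1 (mod 383) ✓
Thus |⟨160⟩| = ord(160) = 382.
The index is φ(383) / ord(160) = 382 / 382 = 1.

1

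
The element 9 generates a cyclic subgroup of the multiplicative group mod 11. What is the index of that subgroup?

ord(9) | φ(11) = 11 − 1 = 10 = 2 · 5.
Divisors of 10: 1, 2, 5, 10.
Test each divisor d:
9^1 ≡ 9 (mod 11)
9^2 ≡ 4 (mod 11)
9^5 ≡ 1 (mod 11) ✓
Thus |⟨9⟩| = ord(9) = 5.
The index is φ(11) / ord(9) = 10 / 5 = 2.

2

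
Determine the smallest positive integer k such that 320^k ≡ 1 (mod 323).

Since 320 ∈ (Z/323Z)^×, its order divides φ(323) = φ(17·19) = (17−1)·(19−1) = 16·18 = 288 = 2^5 · 3^2.
Divisors of 288: 1, 2, 3, 4, 6, 8, 9, 12, 16, 18, 24, 32, 36, 48, 72, 96, 144, 288.
Compute 320^d (mod 323) for the divisors d until we hit 1:
320^1 ≡ 320 (mod 323)
320^2 ≡ 9 (mod 323)
320^3 ≡ 296 (mod 323)
320^4 ≡ 81 (mod 323)
320^6 ≡ 83 (mod 323)
320^8 ≡ 101 (mod 323)
320^9 ≡ 20 (mod 323)
320^12 ≡ 106 (mod 323)
320^16 ≡ 188 (mod 323)
320^18 ≡ 77 (mod 323)
320^24 ≡ 254 (mod 323)
320^32 ≡ 137 (mod 323)
320^36 ≡ 115 (mod 323)
320^48 ≡ 239 (mod 323)
320^72 ≡ 305 (mod 323)
320^96 ≡ 273 (mod 323)
320^144 ≡ 1 (mod 323) ✓
So ord_323(320) = 144.

144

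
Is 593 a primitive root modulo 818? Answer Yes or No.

φ(818) = φ(2)·φ(409) = 1·408 = 408 = 2^3 · 3 · 17.
593 is a primitive root mod 818 iff 593^(φ(818)/q) ≢ 1 for every prime q | φ(818), i.e. q ∈ {2, 3, 17}.
593^204 ≡ 1 (mod 818)  [q = 2: ≡ 1 ✗]
593^136 ≡ 355 (mod 818)  [q = 3: ≢ 1 ✓]
593^24 ≡ 491 (mod 818)  [q = 17: ≢ 1 ✓]
593^204 ≡ 1 shows ord(593) | 204, strictly less than φ(818); not a primitive root.

No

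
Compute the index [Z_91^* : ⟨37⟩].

The order of 37 must divide φ(91) = φ(7·13) = (7−1)·(13−1) = 6·12 = 72 = 2^3 · 3^2.
Divisors of 72: 1, 2, 3, 4, 6, 8, 9, 12, 18, 24, 36, 72.
Check 37^d mod 91 for each divisor in increasing order:
37^1 ≡ 37 (mod 91)
37^2 ≡ 4 (mod 91)
37^3 ≡ 57 (mod 91)
37^4 ≡ 16 (mod 91)
37^6 ≡ 64 (mod 91)
37^8 ≡ 74 (mod 91)
37^9 ≡ 8 (mod 91)
37^12 ≡ 1 (mod 91) ✓
Thus |⟨37⟩| = ord(37) = 12.
[(Z/91Z)^× : ⟨37⟩] = 72/12 = 6.

6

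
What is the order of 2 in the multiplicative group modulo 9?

6

By Lagrange's theorem, ord_9(2) divides φ(9) = φ(3^2) = 3·(3−1) = 6 = 2 · 3.
Divisors of 6: 1, 2, 3, 6.
Evaluate successive powers at the divisors of 6:
2^1 ≡ 2
2^2 ≡ 4
2^3 ≡ 8
2^6 ≡ 1
So ord_9(2) = 6.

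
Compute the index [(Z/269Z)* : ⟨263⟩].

4

ord(263) | φ(269) = 269 − 1 = 268 = 2^2 · 67.
Divisors of 268: 1, 2, 4, 67, 134, 268.
Compute 263^d (mod 269) for the divisors d until we hit 1:
263^1 ≡ 263 (mod 269)
263^2 ≡ 36 (mod 269)
263^4 ≡ 220 (mod 269)
263^67 ≡ 1 (mod 269) ✓
Thus |⟨263⟩| = ord(263) = 67.
[(Z/269Z)^× : ⟨263⟩] = 268/67 = 4.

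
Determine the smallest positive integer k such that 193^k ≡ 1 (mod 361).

342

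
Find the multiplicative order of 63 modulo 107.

106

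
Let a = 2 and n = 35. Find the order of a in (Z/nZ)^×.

By Lagrange's theorem, ord_35(2) divides φ(35) = φ(5·7) = (5−1)·(7−1) = 4·6 = 24 = 2^3 · 3.
Divisors of 24: 1, 2, 3, 4, 6, 8, 12, 24.
Check 2^d mod 35 for each divisor in increasing order:
2^1 ≡ 2 (mod 35)
2^2 ≡ 4 (mod 35)
2^3 ≡ 8 (mod 35)
2^4 ≡ 16 (mod 35)
2^6 ≡ 29 (mod 35)
2^8 ≡ 11 (mod 35)
2^12 ≡ 1 (mod 35) ✓
Hence ord(2) = 12.

12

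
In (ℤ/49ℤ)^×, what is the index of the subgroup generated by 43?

6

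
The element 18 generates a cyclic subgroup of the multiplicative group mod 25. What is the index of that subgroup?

Since 18 ∈ (Z/25Z)^×, its order divides φ(25) = φ(5^2) = 5·(5−1) = 20 = 2^2 · 5.
Divisors of 20: 1, 2, 4, 5, 10, 20.
Check 18^d mod 25 for each divisor in increasing order:
18^1 ≡ 18 (mod 25)
18^2 ≡ 24 (mod 25)
18^4 ≡ 1 (mod 25) ✓
So ord_25(18) = 4, hence |⟨18⟩| = 4.
Index = |(Z/25Z)^×| / |⟨18⟩| = 20 / 4 = 5.

5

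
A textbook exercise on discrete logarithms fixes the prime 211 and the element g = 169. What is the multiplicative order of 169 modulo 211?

35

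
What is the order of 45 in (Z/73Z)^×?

ord(45) | φ(73) = 73 − 1 = 72 = 2^3 · 3^2.
Divisors of 72: 1, 2, 3, 4, 6, 8, 9, 12, 18, 24, 36, 72.
Evaluate successive powers at the divisors of 72:
45^1 ≡ 45 (mod 73)
45^2 ≡ 54 (mod 73)
45^3 ≡ 21 (mod 73)
45^4 ≡ 69 (mod 73)
45^6 ≡ 3 (mod 73)
45^8 ≡ 16 (mod 73)
45^9 ≡ 63 (mod 73)
45^12 ≡ 9 (mod 73)
45^18 ≡ 27 (mod 73)
45^24 ≡ 8 (mod 73)
45^36 ≡ 72 (mod 73)
45^72 ≡ 1 (mod 73) ✓
So ord_73(45) = 72.

72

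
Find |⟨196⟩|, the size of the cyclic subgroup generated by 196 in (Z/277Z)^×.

138

Since 196 ∈ (Z/277Z)^×, its order divides φ(277) = 277 − 1 = 276 = 2^2 · 3 · 23.
Divisors of 276: 1, 2, 3, 4, 6, 12, 23, 46, 69, 92, 138, 276.
Check 196^d mod 277 for each divisor in increasing order:
196^1 ≡ 196 (mod 277)
196^2 ≡ 190 (mod 277)
196^3 ≡ 122 (mod 277)
196^4 ≡ 90 (mod 277)
196^6 ≡ 203 (mod 277)
196^12 ≡ 213 (mod 277)
196^23 ≡ 117 (mod 277)
196^46 ≡ 116 (mod 277)
196^69 ≡ 276 (mod 277)
196^92 ≡ 160 (mod 277)
196^138 ≡ 1 (mod 277) ✓
The smallest such exponent is 138, so the order of 196 is 138.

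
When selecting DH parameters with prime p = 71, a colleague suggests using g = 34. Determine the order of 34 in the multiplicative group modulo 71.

14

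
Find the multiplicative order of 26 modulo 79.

39

Since 26 ∈ (Z/79Z)^×, its order divides φ(79) = 79 − 1 = 78 = 2 · 3 · 13.
Divisors of 78: 1, 2, 3, 6, 13, 26, 39, 78.
Check 26^d mod 79 for each divisor in increasing order:
26^1 ≡ 26
26^2 ≡ 44
26^3 ≡ 38
26^6 ≡ 22
26^13 ≡ 23
26^26 ≡ 55
26^39 ≡ 1
Therefore the multiplicative order of 26 modulo 79 is 39.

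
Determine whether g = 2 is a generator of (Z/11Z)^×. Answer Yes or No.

φ(11) = 11 − 1 = 10 = 2 · 5.
Test 2^(10/q) mod 11 for each prime factor q of 10:
2^5 ≡ 10 (mod 11)  [q = 2: ≢ 1 ✓]
2^2 ≡ 4 (mod 11)  [q = 5: ≢ 1 ✓]
None equal 1, so ord_11(2) = 10: 2 is a primitive root.

Yes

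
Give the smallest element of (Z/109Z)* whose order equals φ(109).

6

φ(109) = 109 − 1 = 108 = 2^2 · 3^3.
Test candidates g = 2, 3, … against the prime factors q ∈ {2, 3} of φ(109): g is a generator iff g^(108/q) ≢ 1 for every such q.
g = 2: 2^54 ≡ 108; 2^36 ≡ 1 — hits 1, so not a primitive root.
g = 3: 3^54 ≡ 1 — hits 1, so not a primitive root.
g = 4: 4^54 ≡ 1 — hits 1, so not a primitive root.
g = 5: 5^54 ≡ 1 — hits 1, so not a primitive root.
g = 6: 6^54 ≡ 108; 6^36 ≡ 63 — none is 1, so 6 is a primitive root.
So 6 is the smallest generator of (Z/109Z)^×.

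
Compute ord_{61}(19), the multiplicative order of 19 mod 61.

30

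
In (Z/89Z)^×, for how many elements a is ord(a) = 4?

φ(89) = 89 − 1 = 88 = 2^3 · 11.
Since (Z/89Z)^× is cyclic of order 88, the number of elements of order d is φ(d) when d | 88 and 0 otherwise.
4 = 2^2 divides 88, and φ(4) = 2.

2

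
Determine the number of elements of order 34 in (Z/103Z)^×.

16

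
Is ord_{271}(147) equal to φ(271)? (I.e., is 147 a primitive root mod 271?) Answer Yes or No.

φ(271) = 271 − 1 = 270 = 2 · 3^3 · 5.
Test 147^(270/q) mod 271 for each prime factor q of 270:
147^135 ≡ 270 (mod 271)  [q = 2: ≢ 1 ✓]
147^90 ≡ 28 (mod 271)  [q = 3: ≢ 1 ✓]
147^54 ≡ 10 (mod 271)  [q = 5: ≢ 1 ✓]
Every test exponent gives a nontrivial residue, hence 147 generates the full group.

Yes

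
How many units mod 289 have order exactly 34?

φ(289) = φ(17^2) = 17·(17−1) = 272 = 2^4 · 17.
Since (Z/289Z)^× is cyclic of order 272, the number of elements of order d is φ(d) when d | 272 and 0 otherwise.
34 = 2 · 17 divides 272, and φ(34) = 16.

16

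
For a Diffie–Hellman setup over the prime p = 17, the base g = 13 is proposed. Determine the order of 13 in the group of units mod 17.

By Lagrange's theorem, ord_17(13) divides φ(17) = 17 − 1 = 16 = 2^4.
Divisors of 16: 1, 2, 4, 8, 16.
Test each divisor d:
13^1 ≡ 13
13^2 ≡ 16
13^4 ≡ 1
So ord_17(13) = 4.

4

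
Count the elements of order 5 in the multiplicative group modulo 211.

φ(211) = 211 − 1 = 210 = 2 · 3 · 5 · 7.
In a cyclic group of order 210, there are φ(d) elements of order d for each divisor d of 210, and zero for non-divisors.
5 | 210, and φ(5) = 5 − 1 = 4.

4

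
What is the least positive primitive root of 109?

6

φ(109) = 109 − 1 = 108 = 2^2 · 3^3.
g is a primitive root iff g^(108/q) ≢ 1 (mod 109) for each prime q ∈ {2, 3}.
g = 2: 2^54 ≡ 108; 2^36 ≡ 1 — hits 1, so not a primitive root.
g = 3: 3^54 ≡ 1 — hits 1, so not a primitive root.
g = 4: 4^54 ≡ 1 — hits 1, so not a primitive root.
g = 5: 5^54 ≡ 1 — hits 1, so not a primitive root.
g = 6: 6^54 ≡ 108; 6^36 ≡ 63 — none is 1, so 6 is a primitive root.
The smallest primitive root modulo 109 is 6.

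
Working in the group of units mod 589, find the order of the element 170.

10

By Lagrange's theorem, ord_589(170) divides φ(589) = φ(19·31) = (19−1)·(31−1) = 18·30 = 540 = 2^2 · 3^3 · 5.
Divisors of 540: 1, 2, 3, 4, 5, 6, 9, 10, 12, 15, 18, 20, 27, 30, 36, 45, 54, 60, 90, 108, 135, 180, 270, 540.
Compute 170^d (mod 589) for the divisors d until we hit 1:
170^1 ≡ 170 (mod 589)
170^2 ≡ 39 (mod 589)
170^3 ≡ 151 (mod 589)
170^4 ≡ 343 (mod 589)
170^5 ≡ 588 (mod 589)
170^6 ≡ 419 (mod 589)
170^9 ≡ 246 (mod 589)
170^10 ≡ 1 (mod 589) ✓
Hence ord(170) = 10.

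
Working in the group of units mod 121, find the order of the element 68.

110

Since 68 ∈ (Z/121Z)^×, its order divides φ(121) = φ(11^2) = 11·(11−1) = 110 = 2 · 5 · 11.
Divisors of 110: 1, 2, 5, 10, 11, 22, 55, 110.
Test each divisor d:
68^1 ≡ 68 (mod 121)
68^2 ≡ 26 (mod 121)
68^5 ≡ 109 (mod 121)
68^10 ≡ 23 (mod 121)
68^11 ≡ 112 (mod 121)
68^22 ≡ 81 (mod 121)
68^55 ≡ 120 (mod 121)
68^110 ≡ 1 (mod 121) ✓
So ord_121(68) = 110.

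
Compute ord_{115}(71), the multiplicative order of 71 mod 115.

ord(71) | φ(115) = φ(5·23) = (5−1)·(23−1) = 4·22 = 88 = 2^3 · 11.
Divisors of 88: 1, 2, 4, 8, 11, 22, 44, 88.
Test each divisor d:
71^1 ≡ 71
71^2 ≡ 96
71^4 ≡ 16
71^8 ≡ 26
71^11 ≡ 1
The smallest such exponent is 11, so the order of 71 is 11.

11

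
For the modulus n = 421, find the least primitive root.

2

φ(421) = 421 − 1 = 420 = 2^2 · 3 · 5 · 7.
Test candidates g = 2, 3, … against the prime factors q ∈ {2, 3, 5, 7} of φ(421): g is a generator iff g^(420/q) ≢ 1 for every such q.
g = 2: 2^210 ≡ 420; 2^140 ≡ 400; 2^84 ≡ 279; 2^60 ≡ 370 — none is 1, so 2 is a primitive root.
Hence the least primitive root of 421 is 2.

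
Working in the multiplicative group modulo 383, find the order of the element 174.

The order of 174 must divide φ(383) = 383 − 1 = 382 = 2 · 191.
Divisors of 382: 1, 2, 191, 382.
Check 174^d mod 383 for each divisor in increasing order:
174^1 ≡ 174
174^2 ≡ 19
174^191 ≡ 1
Hence ord(174) = 191.

191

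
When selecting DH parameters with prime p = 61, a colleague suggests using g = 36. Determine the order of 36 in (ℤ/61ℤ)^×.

By Lagrange's theorem, ord_61(36) divides φ(61) = 61 − 1 = 60 = 2^2 · 3 · 5.
Divisors of 60: 1, 2, 3, 4, 5, 6, 10, 12, 15, 20, 30, 60.
Test each divisor d:
36^1 ≡ 36 (mod 61)
36^2 ≡ 15 (mod 61)
36^3 ≡ 52 (mod 61)
36^4 ≡ 42 (mod 61)
36^5 ≡ 48 (mod 61)
36^6 ≡ 20 (mod 61)
36^10 ≡ 47 (mod 61)
36^12 ≡ 34 (mod 61)
36^15 ≡ 60 (mod 61)
36^20 ≡ 13 (mod 61)
36^30 ≡ 1 (mod 61) ✓
Therefore the multiplicative order of 36 modulo 61 is 30.

30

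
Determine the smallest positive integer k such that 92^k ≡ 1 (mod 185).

36

ord(92) | φ(185) = φ(5·37) = (5−1)·(37−1) = 4·36 = 144 = 2^4 · 3^2.
Divisors of 144: 1, 2, 3, 4, 6, 8, 9, 12, 16, 18, 24, 36, 48, 72, 144.
Compute 92^d (mod 185) for the divisors d until we hit 1:
92^1 ≡ 92
92^2 ≡ 139
92^3 ≡ 23
92^4 ≡ 81
92^6 ≡ 159
92^8 ≡ 86
92^9 ≡ 142
92^12 ≡ 121
92^16 ≡ 181
92^18 ≡ 184
92^24 ≡ 26
92^36 ≡ 1
Therefore the multiplicative order of 92 modulo 185 is 36.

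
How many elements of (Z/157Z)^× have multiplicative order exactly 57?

φ(157) = 157 − 1 = 156 = 2^2 · 3 · 13.
(Z/157Z)^× is cyclic (|G| = 156); a cyclic group of order m has exactly φ(d) elements of each order d | m, and none otherwise.
Here 156 is not a multiple of 57, so there are no elements of order 57.

0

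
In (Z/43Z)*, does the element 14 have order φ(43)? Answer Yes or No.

No

φ(43) = 43 − 1 = 42 = 2 · 3 · 7.
14 is a primitive root mod 43 iff 14^(φ(43)/q) ≢ 1 for every prime q | φ(43), i.e. q ∈ {2, 3, 7}.
14^21 ≡ 1 (mod 43)  [q = 2: ≡ 1 ✗]
14^14 ≡ 6 (mod 43)  [q = 3: ≢ 1 ✓]
14^6 ≡ 21 (mod 43)  [q = 7: ≢ 1 ✓]
14^21 ≡ 1 shows ord(14) | 21, strictly less than φ(43); not a primitive root.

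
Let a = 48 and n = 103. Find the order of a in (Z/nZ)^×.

The order of 48 must divide φ(103) = 103 − 1 = 102 = 2 · 3 · 17.
Divisors of 102: 1, 2, 3, 6, 17, 34, 51, 102.
Compute 48^d (mod 103) for the divisors d until we hit 1:
48^1 ≡ 48
48^2 ≡ 38
48^3 ≡ 73
48^6 ≡ 76
48^17 ≡ 47
48^34 ≡ 46
48^51 ≡ 102
48^102 ≡ 1
Hence ord(48) = 102.

102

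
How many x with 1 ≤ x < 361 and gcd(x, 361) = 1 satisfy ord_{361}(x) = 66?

0

φ(361) = φ(19^2) = 19·(19−1) = 342 = 2 · 3^2 · 19.
(Z/361Z)^× is cyclic (|G| = 342); a cyclic group of order m has exactly φ(d) elements of each order d | m, and none otherwise.
Since 66 ∤ 342, the count is 0.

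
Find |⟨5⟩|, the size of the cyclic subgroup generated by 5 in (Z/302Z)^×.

ord(5) | φ(302) = φ(2)·φ(151) = 1·150 = 150 = 2 · 3 · 5^2.
Divisors of 150: 1, 2, 3, 5, 6, 10, 15, 25, 30, 50, 75, 150.
Evaluate successive powers at the divisors of 150:
5^1 ≡ 5 (mod 302)
5^2 ≡ 25 (mod 302)
5^3 ≡ 125 (mod 302)
5^5 ≡ 105 (mod 302)
5^6 ≡ 223 (mod 302)
5^10 ≡ 153 (mod 302)
5^15 ≡ 59 (mod 302)
5^25 ≡ 269 (mod 302)
5^30 ≡ 159 (mod 302)
5^50 ≡ 183 (mod 302)
5^75 ≡ 1 (mod 302) ✓
The smallest such exponent is 75, so the order of 5 is 75.

75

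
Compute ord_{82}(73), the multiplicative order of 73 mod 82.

4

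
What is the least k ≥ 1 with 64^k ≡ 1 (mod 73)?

By Lagrange's theorem, ord_73(64) divides φ(73) = 73 − 1 = 72 = 2^3 · 3^2.
Divisors of 72: 1, 2, 3, 4, 6, 8, 9, 12, 18, 24, 36, 72.
Evaluate successive powers at the divisors of 72:
64^1 ≡ 64
64^2 ≡ 8
64^3 ≡ 1
The smallest such exponent is 3, so the order of 64 is 3.

3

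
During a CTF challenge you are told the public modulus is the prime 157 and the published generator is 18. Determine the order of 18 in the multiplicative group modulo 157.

Since 18 ∈ (Z/157Z)^×, its order divides φ(157) = 157 − 1 = 156 = 2^2 · 3 · 13.
Divisors of 156: 1, 2, 3, 4, 6, 12, 13, 26, 39, 52, 78, 156.
Check 18^d mod 157 for each divisor in increasing order:
18^1 ≡ 18
18^2 ≡ 10
18^3 ≡ 23
18^4 ≡ 100
18^6 ≡ 58
18^12 ≡ 67
18^13 ≡ 107
18^26 ≡ 145
18^39 ≡ 129
18^52 ≡ 144
18^78 ≡ 156
18^156 ≡ 1
So ord_157(18) = 156.

156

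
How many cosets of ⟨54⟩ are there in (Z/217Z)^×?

6

ord(54) | φ(217) = φ(7·31) = (7−1)·(31−1) = 6·30 = 180 = 2^2 · 3^2 · 5.
Divisors of 180: 1, 2, 3, 4, 5, 6, 9, 10, 12, 15, 18, 20, 30, 36, 45, 60, 90, 180.
Check 54^d mod 217 for each divisor in increasing order:
54^1 ≡ 54
54^2 ≡ 95
54^3 ≡ 139
54^4 ≡ 128
54^5 ≡ 185
54^6 ≡ 8
54^9 ≡ 27
54^10 ≡ 156
54^12 ≡ 64
54^15 ≡ 216
54^18 ≡ 78
54^20 ≡ 32
54^30 ≡ 1
So ord_217(54) = 30, hence |⟨54⟩| = 30.
Index = |(Z/217Z)^×| / |⟨54⟩| = 180 / 30 = 6.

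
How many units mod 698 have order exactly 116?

56

φ(698) = φ(2)·φ(349) = 1·348 = 348 = 2^2 · 3 · 29.
Since (Z/698Z)^× is cyclic of order 348, the number of elements of order d is φ(d) when d | 348 and 0 otherwise.
116 = 2^2 · 29 divides 348, and φ(116) = 56.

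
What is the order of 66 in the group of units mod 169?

The order of 66 must divide φ(169) = φ(13^2) = 13·(13−1) = 156 = 2^2 · 3 · 13.
Divisors of 156: 1, 2, 3, 4, 6, 12, 13, 26, 39, 52, 78, 156.
Test each divisor d:
66^1 ≡ 66 (mod 169)
66^2 ≡ 131 (mod 169)
66^3 ≡ 27 (mod 169)
66^4 ≡ 92 (mod 169)
66^6 ≡ 53 (mod 169)
66^12 ≡ 105 (mod 169)
66^13 ≡ 1 (mod 169) ✓
Hence ord(66) = 13.

13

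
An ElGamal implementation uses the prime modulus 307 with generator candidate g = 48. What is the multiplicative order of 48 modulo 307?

102

By Lagrange's theorem, ord_307(48) divides φ(307) = 307 − 1 = 306 = 2 · 3^2 · 17.
Divisors of 306: 1, 2, 3, 6, 9, 17, 18, 34, 51, 102, 153, 306.
Compute 48^d (mod 307) for the divisors d until we hit 1:
48^1 ≡ 48
48^2 ≡ 155
48^3 ≡ 72
48^6 ≡ 272
48^9 ≡ 243
48^17 ≡ 290
48^18 ≡ 105
48^34 ≡ 289
48^51 ≡ 306
48^102 ≡ 1
The smallest such exponent is 102, so the order of 48 is 102.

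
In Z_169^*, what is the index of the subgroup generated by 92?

12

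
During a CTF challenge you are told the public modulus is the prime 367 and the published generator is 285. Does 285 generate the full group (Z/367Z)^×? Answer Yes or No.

Yes

φ(367) = 367 − 1 = 366 = 2 · 3 · 61.
Test 285^(366/q) mod 367 for each prime factor q of 366:
285^183 ≡ 366 (mod 367)  [q = 2: ≢ 1 ✓]
285^122 ≡ 83 (mod 367)  [q = 3: ≢ 1 ✓]
285^6 ≡ 340 (mod 367)  [q = 61: ≢ 1 ✓]
All checks pass, so 285 has order 366 and is a primitive root modulo 367.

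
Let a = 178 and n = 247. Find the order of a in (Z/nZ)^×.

By Lagrange's theorem, ord_247(178) divides φ(247) = φ(13·19) = (13−1)·(19−1) = 12·18 = 216 = 2^3 · 3^3.
Divisors of 216: 1, 2, 3, 4, 6, 8, 9, 12, 18, 24, 27, 36, 54, 72, 108, 216.
Compute 178^d (mod 247) for the divisors d until we hit 1:
178^1 ≡ 178 (mod 247)
178^2 ≡ 68 (mod 247)
178^3 ≡ 1 (mod 247) ✓
The smallest such exponent is 3, so the order of 178 is 3.

3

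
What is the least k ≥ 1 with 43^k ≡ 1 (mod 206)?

By Lagrange's theorem, ord_206(43) divides φ(206) = φ(2)·φ(103) = 1·102 = 102 = 2 · 3 · 17.
Divisors of 102: 1, 2, 3, 6, 17, 34, 51, 102.
Test each divisor d:
43^1 ≡ 43 (mod 206)
43^2 ≡ 201 (mod 206)
43^3 ≡ 197 (mod 206)
43^6 ≡ 81 (mod 206)
43^17 ≡ 47 (mod 206)
43^34 ≡ 149 (mod 206)
43^51 ≡ 205 (mod 206)
43^102 ≡ 1 (mod 206) ✓
Hence ord(43) = 102.

102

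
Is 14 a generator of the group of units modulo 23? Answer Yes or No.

Yes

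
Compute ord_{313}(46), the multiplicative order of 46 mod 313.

Since 46 ∈ (Z/313Z)^×, its order divides φ(313) = 313 − 1 = 312 = 2^3 · 3 · 13.
Divisors of 312: 1, 2, 3, 4, 6, 8, 12, 13, 24, 26, 39, 52, 78, 104, 156, 312.
Evaluate successive powers at the divisors of 312:
46^1 ≡ 46 (mod 313)
46^2 ≡ 238 (mod 313)
46^3 ≡ 306 (mod 313)
46^4 ≡ 304 (mod 313)
46^6 ≡ 49 (mod 313)
46^8 ≡ 81 (mod 313)
46^12 ≡ 210 (mod 313)
46^13 ≡ 270 (mod 313)
46^24 ≡ 280 (mod 313)
46^26 ≡ 284 (mod 313)
46^39 ≡ 308 (mod 313)
46^52 ≡ 215 (mod 313)
46^78 ≡ 25 (mod 313)
46^104 ≡ 214 (mod 313)
46^156 ≡ 312 (mod 313)
46^312 ≡ 1 (mod 313) ✓
Hence ord(46) = 312.

312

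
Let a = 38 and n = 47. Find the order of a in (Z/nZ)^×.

46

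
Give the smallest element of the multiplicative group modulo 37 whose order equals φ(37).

φ(37) = 37 − 1 = 36 = 2^2 · 3^2.
Test candidates g = 2, 3, … against the prime factors q ∈ {2, 3} of φ(37): g is a generator iff g^(36/q) ≢ 1 for every such q.
g = 2: 2^18 ≡ 36; 2^12 ≡ 26 — none is 1, so 2 is a primitive root.
The smallest primitive root modulo 37 is 2.

2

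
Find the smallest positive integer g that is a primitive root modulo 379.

2

φ(379) = 379 − 1 = 378 = 2 · 3^3 · 7.
Test candidates g = 2, 3, … against the prime factors q ∈ {2, 3, 7} of φ(379): g is a generator iff g^(378/q) ≢ 1 for every such q.
g = 2: 2^189 ≡ 378; 2^126 ≡ 327; 2^54 ≡ 125 — none is 1, so 2 is a primitive root.
The smallest primitive root modulo 379 is 2.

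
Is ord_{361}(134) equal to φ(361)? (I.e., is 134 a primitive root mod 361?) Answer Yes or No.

φ(361) = φ(19^2) = 19·(19−1) = 342 = 2 · 3^2 · 19.
It suffices to check that the order of 134 is not a proper divisor of 342: compute 134^(342/q) for q ∈ {2, 3, 19}.
134^171 ≡ 1 (mod 361)  [q = 2: ≡ 1 ✗]
134^114 ≡ 1 (mod 361)  [q = 3: ≡ 1 ✗]
134^18 ≡ 229 (mod 361)  [q = 19: ≢ 1 ✓]
The check at q = 2 fails, so 134 generates a proper subgroup.

No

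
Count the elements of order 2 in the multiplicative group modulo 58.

1

φ(58) = φ(2)·φ(29) = 1·28 = 28 = 2^2 · 7.
Since (Z/58Z)^× is cyclic of order 28, the number of elements of order d is φ(d) when d | 28 and 0 otherwise.
2 | 28, and φ(2) = 2 − 1 = 1.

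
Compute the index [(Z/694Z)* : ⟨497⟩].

1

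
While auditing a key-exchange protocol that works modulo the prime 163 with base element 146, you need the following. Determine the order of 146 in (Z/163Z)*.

The order of 146 must divide φ(163) = 163 − 1 = 162 = 2 · 3^4.
Divisors of 162: 1, 2, 3, 6, 9, 18, 27, 54, 81, 162.
Check 146^d mod 163 for each divisor in increasing order:
146^1 ≡ 146
146^2 ≡ 126
146^3 ≡ 140
146^6 ≡ 40
146^9 ≡ 58
146^18 ≡ 104
146^27 ≡ 1
Hence ord(146) = 27.

27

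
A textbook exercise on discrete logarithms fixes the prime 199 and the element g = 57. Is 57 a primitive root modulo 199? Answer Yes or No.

φ(199) = 199 − 1 = 198 = 2 · 3^2 · 11.
An element g generates (Z/199Z)^× iff g^(198/q) ≢ 1 (mod 199) for each prime q ∈ {2, 3, 11}.
57^99 ≡ 1 (mod 199)  [q = 2: ≡ 1 ✗]
57^66 ≡ 92 (mod 199)  [q = 3: ≢ 1 ✓]
57^18 ≡ 125 (mod 199)  [q = 11: ≢ 1 ✓]
The check at q = 2 fails, so 57 generates a proper subgroup.

No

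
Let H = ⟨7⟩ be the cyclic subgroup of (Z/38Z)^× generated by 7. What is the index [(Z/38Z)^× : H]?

6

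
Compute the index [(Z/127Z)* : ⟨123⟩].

The order of 123 must divide φ(127) = 127 − 1 = 126 = 2 · 3^2 · 7.
Divisors of 126: 1, 2, 3, 6, 7, 9, 14, 18, 21, 42, 63, 126.
Test each divisor d:
123^1 ≡ 123 (mod 127)
123^2 ≡ 16 (mod 127)
123^3 ≡ 63 (mod 127)
123^6 ≡ 32 (mod 127)
123^7 ≡ 126 (mod 127)
123^9 ≡ 111 (mod 127)
123^14 ≡ 1 (mod 127) ✓
So ord_127(123) = 14, hence |⟨123⟩| = 14.
The index is φ(127) / ord(123) = 126 / 14 = 9.

9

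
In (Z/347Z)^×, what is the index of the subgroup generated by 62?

1

The order of 62 must divide φ(347) = 347 − 1 = 346 = 2 · 173.
Divisors of 346: 1, 2, 173, 346.
Compute 62^d (mod 347) for the divisors d until we hit 1:
62^1 ≡ 62
62^2 ≡ 27
62^173 ≡ 346
62^346 ≡ 1
So ord_347(62) = 346, hence |⟨62⟩| = 346.
The index is φ(347) / ord(62) = 346 / 346 = 1.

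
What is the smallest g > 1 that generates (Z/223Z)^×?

φ(223) = 223 − 1 = 222 = 2 · 3 · 37.
g is a primitive root iff g^(222/q) ≢ 1 (mod 223) for each prime q ∈ {2, 3, 37}.
g = 2: 2^111 ≡ 1 — hits 1, so not a primitive root.
g = 3: 3^111 ≡ 222; 3^74 ≡ 183; 3^6 ≡ 60 — none is 1, so 3 is a primitive root.
So 3 is the smallest generator of (Z/223Z)^×.

3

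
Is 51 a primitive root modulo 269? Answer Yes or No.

No

φ(269) = 269 − 1 = 268 = 2^2 · 67.
An element g generates (Z/269Z)^× iff g^(268/q) ≢ 1 (mod 269) for each prime q ∈ {2, 67}.
51^134 ≡ 1 (mod 269)  [q = 2: ≡ 1 ✗]
51^4 ≡ 120 (mod 269)  [q = 67: ≢ 1 ✓]
The check at q = 2 fails, so 51 generates a proper subgroup.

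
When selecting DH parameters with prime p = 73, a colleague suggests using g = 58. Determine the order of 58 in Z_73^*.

The order of 58 must divide φ(73) = 73 − 1 = 72 = 2^3 · 3^2.
Divisors of 72: 1, 2, 3, 4, 6, 8, 9, 12, 18, 24, 36, 72.
Test each divisor d:
58^1 ≡ 58 (mod 73)
58^2 ≡ 6 (mod 73)
58^3 ≡ 56 (mod 73)
58^4 ≡ 36 (mod 73)
58^6 ≡ 70 (mod 73)
58^8 ≡ 55 (mod 73)
58^9 ≡ 51 (mod 73)
58^12 ≡ 9 (mod 73)
58^18 ≡ 46 (mod 73)
58^24 ≡ 8 (mod 73)
58^36 ≡ 72 (mod 73)
58^72 ≡ 1 (mod 73) ✓
The smallest such exponent is 72, so the order of 58 is 72.

72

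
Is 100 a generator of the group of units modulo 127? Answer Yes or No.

No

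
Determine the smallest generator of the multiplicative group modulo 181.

2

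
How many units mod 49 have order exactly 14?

φ(49) = φ(7^2) = 7·(7−1) = 42 = 2 · 3 · 7.
In a cyclic group of order 42, there are φ(d) elements of order d for each divisor d of 42, and zero for non-divisors.
14 = 2 · 7 divides 42, and φ(14) = 6.

6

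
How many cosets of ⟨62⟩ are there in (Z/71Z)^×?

1

The order of 62 must divide φ(71) = 71 − 1 = 70 = 2 · 5 · 7.
Divisors of 70: 1, 2, 5, 7, 10, 14, 35, 70.
Evaluate successive powers at the divisors of 70:
62^1 ≡ 62 (mod 71)
62^2 ≡ 10 (mod 71)
62^5 ≡ 23 (mod 71)
62^7 ≡ 17 (mod 71)
62^10 ≡ 32 (mod 71)
62^14 ≡ 5 (mod 71)
62^35 ≡ 70 (mod 71)
62^70 ≡ 1 (mod 71) ✓
So ord_71(62) = 70, hence |⟨62⟩| = 70.
The index is φ(71) / ord(62) = 70 / 70 = 1.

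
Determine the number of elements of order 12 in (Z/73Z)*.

φ(73) = 73 − 1 = 72 = 2^3 · 3^2.
(Z/73Z)^× is cyclic (|G| = 72); a cyclic group of order m has exactly φ(d) elements of each order d | m, and none otherwise.
12 = 2^2 · 3 divides 72, and φ(12) = 4.

4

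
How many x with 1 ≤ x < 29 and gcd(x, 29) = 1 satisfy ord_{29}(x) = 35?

φ(29) = 29 − 1 = 28 = 2^2 · 7.
(Z/29Z)^× is cyclic (|G| = 28); a cyclic group of order m has exactly φ(d) elements of each order d | m, and none otherwise.
Since 35 ∤ 28, the count is 0.

0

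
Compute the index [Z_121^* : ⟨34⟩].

Since 34 ∈ (Z/121Z)^×, its order divides φ(121) = φ(11^2) = 11·(11−1) = 110 = 2 · 5 · 11.
Divisors of 110: 1, 2, 5, 10, 11, 22, 55, 110.
Check 34^d mod 121 for each divisor in increasing order:
34^1 ≡ 34 (mod 121)
34^2 ≡ 67 (mod 121)
34^5 ≡ 45 (mod 121)
34^10 ≡ 89 (mod 121)
34^11 ≡ 1 (mod 121) ✓
So ord_121(34) = 11, hence |⟨34⟩| = 11.
Index = |(Z/121Z)^×| / |⟨34⟩| = 110 / 11 = 10.

10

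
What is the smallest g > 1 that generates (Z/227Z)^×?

2

φ(227) = 227 − 1 = 226 = 2 · 113.
Test candidates g = 2, 3, … against the prime factors q ∈ {2, 113} of φ(227): g is a generator iff g^(226/q) ≢ 1 for every such q.
g = 2: 2^113 ≡ 226; 2^2 ≡ 4 — none is 1, so 2 is a primitive root.
So 2 is the smallest generator of (Z/227Z)^×.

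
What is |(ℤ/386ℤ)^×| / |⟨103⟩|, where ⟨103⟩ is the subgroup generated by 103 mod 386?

1

ord(103) | φ(386) = φ(2)·φ(193) = 1·192 = 192 = 2^6 · 3.
Divisors of 192: 1, 2, 3, 4, 6, 8, 12, 16, 24, 32, 48, 64, 96, 192.
Evaluate successive powers at the divisors of 192:
103^1 ≡ 103
103^2 ≡ 187
103^3 ≡ 347
103^4 ≡ 229
103^6 ≡ 363
103^8 ≡ 331
103^12 ≡ 143
103^16 ≡ 323
103^24 ≡ 377
103^32 ≡ 109
103^48 ≡ 81
103^64 ≡ 301
103^96 ≡ 385
103^192 ≡ 1
So ord_386(103) = 192, hence |⟨103⟩| = 192.
[(Z/386Z)^× : ⟨103⟩] = 192/192 = 1.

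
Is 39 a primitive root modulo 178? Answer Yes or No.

No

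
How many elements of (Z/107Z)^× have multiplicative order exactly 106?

52

φ(107) = 107 − 1 = 106 = 2 · 53.
Since (Z/107Z)^× is cyclic of order 106, the number of elements of order d is φ(d) when d | 106 and 0 otherwise.
106 = 2 · 53 divides 106, and φ(106) = 52.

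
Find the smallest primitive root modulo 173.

φ(173) = 173 − 1 = 172 = 2^2 · 43.
g is a primitive root iff g^(172/q) ≢ 1 (mod 173) for each prime q ∈ {2, 43}.
g = 2: 2^86 ≡ 172; 2^4 ≡ 16 — none is 1, so 2 is a primitive root.
The smallest primitive root modulo 173 is 2.

2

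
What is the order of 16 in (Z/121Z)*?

55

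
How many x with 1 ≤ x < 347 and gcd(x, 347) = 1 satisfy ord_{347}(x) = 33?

0

φ(347) = 347 − 1 = 346 = 2 · 173.
Since (Z/347Z)^× is cyclic of order 346, the number of elements of order d is φ(d) when d | 346 and 0 otherwise.
Here 346 is not a multiple of 33, so there are no elements of order 33.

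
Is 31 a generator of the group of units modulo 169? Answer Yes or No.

No

φ(169) = φ(13^2) = 13·(13−1) = 156 = 2^2 · 3 · 13.
An element g generates (Z/169Z)^× iff g^(156/q) ≢ 1 (mod 169) for each prime q ∈ {2, 3, 13}.
31^78 ≡ 168 (mod 169)  [q = 2: ≢ 1 ✓]
31^52 ≡ 1 (mod 169)  [q = 3: ≡ 1 ✗]
31^12 ≡ 144 (mod 169)  [q = 13: ≢ 1 ✓]
Since 31^52 ≡ 1, the order of 31 divides 52 < 156, so 31 is not a primitive root.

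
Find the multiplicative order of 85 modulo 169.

156

By Lagrange's theorem, ord_169(85) divides φ(169) = φ(13^2) = 13·(13−1) = 156 = 2^2 · 3 · 13.
Divisors of 156: 1, 2, 3, 4, 6, 12, 13, 26, 39, 52, 78, 156.
Evaluate successive powers at the divisors of 156:
85^1 ≡ 85
85^2 ≡ 127
85^3 ≡ 148
85^4 ≡ 74
85^6 ≡ 103
85^12 ≡ 131
85^13 ≡ 150
85^26 ≡ 23
85^39 ≡ 70
85^52 ≡ 22
85^78 ≡ 168
85^156 ≡ 1
The smallest such exponent is 156, so the order of 85 is 156.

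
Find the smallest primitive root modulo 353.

φ(353) = 353 − 1 = 352 = 2^5 · 11.
g is a primitive root iff g^(352/q) ≢ 1 (mod 353) for each prime q ∈ {2, 11}.
g = 2: 2^176 ≡ 1 — hits 1, so not a primitive root.
g = 3: 3^176 ≡ 352; 3^32 ≡ 140 — none is 1, so 3 is a primitive root.
The smallest primitive root modulo 353 is 3.

3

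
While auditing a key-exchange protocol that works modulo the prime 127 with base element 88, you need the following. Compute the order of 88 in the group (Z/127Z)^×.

The order of 88 must divide φ(127) = 127 − 1 = 126 = 2 · 3^2 · 7.
Divisors of 126: 1, 2, 3, 6, 7, 9, 14, 18, 21, 42, 63, 126.
Compute 88^d (mod 127) for the divisors d until we hit 1:
88^1 ≡ 88 (mod 127)
88^2 ≡ 124 (mod 127)
88^3 ≡ 117 (mod 127)
88^6 ≡ 100 (mod 127)
88^7 ≡ 37 (mod 127)
88^9 ≡ 16 (mod 127)
88^14 ≡ 99 (mod 127)
88^18 ≡ 2 (mod 127)
88^21 ≡ 107 (mod 127)
88^42 ≡ 19 (mod 127)
88^63 ≡ 1 (mod 127) ✓
Therefore the multiplicative order of 88 modulo 127 is 63.

63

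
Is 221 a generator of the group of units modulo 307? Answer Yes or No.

Yes

φ(307) = 307 − 1 = 306 = 2 · 3^2 · 17.
It suffices to check that the order of 221 is not a proper divisor of 306: compute 221^(306/q) for q ∈ {2, 3, 17}.
221^153 ≡ 306 (mod 307)  [q = 2: ≢ 1 ✓]
221^102 ≡ 289 (mod 307)  [q = 3: ≢ 1 ✓]
221^18 ≡ 272 (mod 307)  [q = 17: ≢ 1 ✓]
All checks pass, so 221 has order 306 and is a primitive root modulo 307.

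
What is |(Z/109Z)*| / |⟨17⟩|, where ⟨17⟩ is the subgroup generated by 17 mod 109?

3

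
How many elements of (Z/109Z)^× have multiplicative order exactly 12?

4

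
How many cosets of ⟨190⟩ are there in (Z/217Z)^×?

36

ord(190) | φ(217) = φ(7·31) = (7−1)·(31−1) = 6·30 = 180 = 2^2 · 3^2 · 5.
Divisors of 180: 1, 2, 3, 4, 5, 6, 9, 10, 12, 15, 18, 20, 30, 36, 45, 60, 90, 180.
Check 190^d mod 217 for each divisor in increasing order:
190^1 ≡ 190
190^2 ≡ 78
190^3 ≡ 64
190^4 ≡ 8
190^5 ≡ 1
So ord_217(190) = 5, hence |⟨190⟩| = 5.
[(Z/217Z)^× : ⟨190⟩] = 180/5 = 36.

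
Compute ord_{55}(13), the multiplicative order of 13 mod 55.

20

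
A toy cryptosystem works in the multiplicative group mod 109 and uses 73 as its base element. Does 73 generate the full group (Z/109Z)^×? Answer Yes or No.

No

φ(109) = 109 − 1 = 108 = 2^2 · 3^3.
An element g generates (Z/109Z)^× iff g^(108/q) ≢ 1 (mod 109) for each prime q ∈ {2, 3}.
73^54 ≡ 1 (mod 109)  [q = 2: ≡ 1 ✗]
73^36 ≡ 45 (mod 109)  [q = 3: ≢ 1 ✓]
73^54 ≡ 1 shows ord(73) | 54, strictly less than φ(109); not a primitive root.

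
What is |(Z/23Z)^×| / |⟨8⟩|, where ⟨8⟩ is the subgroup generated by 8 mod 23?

2

The order of 8 must divide φ(23) = 23 − 1 = 22 = 2 · 11.
Divisors of 22: 1, 2, 11, 22.
Evaluate successive powers at the divisors of 22:
8^1 ≡ 8 (mod 23)
8^2 ≡ 18 (mod 23)
8^11 ≡ 1 (mod 23) ✓
The order of 8 is 11, so the subgroup it generates has 11 elements.
[(Z/23Z)^× : ⟨8⟩] = 22/11 = 2.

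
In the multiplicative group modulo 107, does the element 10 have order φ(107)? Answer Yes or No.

φ(107) = 107 − 1 = 106 = 2 · 53.
It suffices to check that the order of 10 is not a proper divisor of 106: compute 10^(106/q) for q ∈ {2, 53}.
10^53 ≡ 1 (mod 107)  [q = 2: ≡ 1 ✗]
10^2 ≡ 100 (mod 107)  [q = 53: ≢ 1 ✓]
The check at q = 2 fails, so 10 generates a proper subgroup.

No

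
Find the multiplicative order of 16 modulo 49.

21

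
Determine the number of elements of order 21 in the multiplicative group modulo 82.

0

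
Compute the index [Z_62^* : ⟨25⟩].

10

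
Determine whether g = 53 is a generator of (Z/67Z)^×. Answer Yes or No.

No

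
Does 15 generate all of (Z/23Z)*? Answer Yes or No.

Yes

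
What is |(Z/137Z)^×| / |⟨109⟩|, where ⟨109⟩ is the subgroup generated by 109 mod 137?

ord(109) | φ(137) = 137 − 1 = 136 = 2^3 · 17.
Divisors of 136: 1, 2, 4, 8, 17, 34, 68, 136.
Evaluate successive powers at the divisors of 136:
109^1 ≡ 109
109^2 ≡ 99
109^4 ≡ 74
109^8 ≡ 133
109^17 ≡ 100
109^34 ≡ 136
109^68 ≡ 1
Thus |⟨109⟩| = ord(109) = 68.
[(Z/137Z)^× : ⟨109⟩] = 136/68 = 2.

2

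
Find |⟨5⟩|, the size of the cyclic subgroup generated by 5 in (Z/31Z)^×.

ord(5) | φ(31) = 31 − 1 = 30 = 2 · 3 · 5.
Divisors of 30: 1, 2, 3, 5, 6, 10, 15, 30.
Compute 5^d (mod 31) for the divisors d until we hit 1:
5^1 ≡ 5 (mod 31)
5^2 ≡ 25 (mod 31)
5^3 ≡ 1 (mod 31) ✓
The smallest such exponent is 3, so the order of 5 is 3.

3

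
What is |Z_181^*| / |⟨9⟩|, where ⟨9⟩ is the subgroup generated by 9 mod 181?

4

By Lagrange's theorem, ord_181(9) divides φ(181) = 181 − 1 = 180 = 2^2 · 3^2 · 5.
Divisors of 180: 1, 2, 3, 4, 5, 6, 9, 10, 12, 15, 18, 20, 30, 36, 45, 60, 90, 180.
Compute 9^d (mod 181) for the divisors d until we hit 1:
9^1 ≡ 9 (mod 181)
9^2 ≡ 81 (mod 181)
9^3 ≡ 5 (mod 181)
9^4 ≡ 45 (mod 181)
9^5 ≡ 43 (mod 181)
9^6 ≡ 25 (mod 181)
9^9 ≡ 125 (mod 181)
9^10 ≡ 39 (mod 181)
9^12 ≡ 82 (mod 181)
9^15 ≡ 48 (mod 181)
9^18 ≡ 59 (mod 181)
9^20 ≡ 73 (mod 181)
9^30 ≡ 132 (mod 181)
9^36 ≡ 42 (mod 181)
9^45 ≡ 1 (mod 181) ✓
Thus |⟨9⟩| = ord(9) = 45.
[(Z/181Z)^× : ⟨9⟩] = 180/45 = 4.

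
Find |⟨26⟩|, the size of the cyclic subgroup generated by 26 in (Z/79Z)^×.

ord(26) | φ(79) = 79 − 1 = 78 = 2 · 3 · 13.
Divisors of 78: 1, 2, 3, 6, 13, 26, 39, 78.
Test each divisor d:
26^1 ≡ 26 (mod 79)
26^2 ≡ 44 (mod 79)
26^3 ≡ 38 (mod 79)
26^6 ≡ 22 (mod 79)
26^13 ≡ 23 (mod 79)
26^26 ≡ 55 (mod 79)
26^39 ≡ 1 (mod 79) ✓
Therefore the multiplicative order of 26 modulo 79 is 39.

39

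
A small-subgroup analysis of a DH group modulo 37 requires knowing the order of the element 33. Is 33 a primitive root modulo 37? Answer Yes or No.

No

φ(37) = 37 − 1 = 36 = 2^2 · 3^2.
Test 33^(36/q) mod 37 for each prime factor q of 36:
33^18 ≡ 1 (mod 37)  [q = 2: ≡ 1 ✗]
33^12 ≡ 10 (mod 37)  [q = 3: ≢ 1 ✓]
33^18 ≡ 1 shows ord(33) | 18, strictly less than φ(37); not a primitive root.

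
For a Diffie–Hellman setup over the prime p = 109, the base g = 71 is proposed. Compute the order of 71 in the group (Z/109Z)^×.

18

The order of 71 must divide φ(109) = 109 − 1 = 108 = 2^2 · 3^3.
Divisors of 108: 1, 2, 3, 4, 6, 9, 12, 18, 27, 36, 54, 108.
Evaluate successive powers at the divisors of 108:
71^1 ≡ 71 (mod 109)
71^2 ≡ 27 (mod 109)
71^3 ≡ 64 (mod 109)
71^4 ≡ 75 (mod 109)
71^6 ≡ 63 (mod 109)
71^9 ≡ 108 (mod 109)
71^12 ≡ 45 (mod 109)
71^18 ≡ 1 (mod 109) ✓
Hence ord(71) = 18.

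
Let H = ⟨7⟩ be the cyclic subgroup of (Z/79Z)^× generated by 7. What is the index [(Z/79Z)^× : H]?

By Lagrange's theorem, ord_79(7) divides φ(79) = 79 − 1 = 78 = 2 · 3 · 13.
Divisors of 78: 1, 2, 3, 6, 13, 26, 39, 78.
Evaluate successive powers at the divisors of 78:
7^1 ≡ 7 (mod 79)
7^2 ≡ 49 (mod 79)
7^3 ≡ 27 (mod 79)
7^6 ≡ 18 (mod 79)
7^13 ≡ 56 (mod 79)
7^26 ≡ 55 (mod 79)
7^39 ≡ 78 (mod 79)
7^78 ≡ 1 (mod 79) ✓
So ord_79(7) = 78, hence |⟨7⟩| = 78.
Index = |(Z/79Z)^×| / |⟨7⟩| = 78 / 78 = 1.

1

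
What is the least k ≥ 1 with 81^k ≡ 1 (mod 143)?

15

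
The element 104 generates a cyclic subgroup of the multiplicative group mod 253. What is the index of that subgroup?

4

The order of 104 must divide φ(253) = φ(11·23) = (11−1)·(23−1) = 10·22 = 220 = 2^2 · 5 · 11.
Divisors of 220: 1, 2, 4, 5, 10, 11, 20, 22, 44, 55, 110, 220.
Check 104^d mod 253 for each divisor in increasing order:
104^1 ≡ 104 (mod 253)
104^2 ≡ 190 (mod 253)
104^4 ≡ 174 (mod 253)
104^5 ≡ 133 (mod 253)
104^10 ≡ 232 (mod 253)
104^11 ≡ 93 (mod 253)
104^20 ≡ 188 (mod 253)
104^22 ≡ 47 (mod 253)
104^44 ≡ 185 (mod 253)
104^55 ≡ 1 (mod 253) ✓
The order of 104 is 55, so the subgroup it generates has 55 elements.
[(Z/253Z)^× : ⟨104⟩] = 220/55 = 4.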